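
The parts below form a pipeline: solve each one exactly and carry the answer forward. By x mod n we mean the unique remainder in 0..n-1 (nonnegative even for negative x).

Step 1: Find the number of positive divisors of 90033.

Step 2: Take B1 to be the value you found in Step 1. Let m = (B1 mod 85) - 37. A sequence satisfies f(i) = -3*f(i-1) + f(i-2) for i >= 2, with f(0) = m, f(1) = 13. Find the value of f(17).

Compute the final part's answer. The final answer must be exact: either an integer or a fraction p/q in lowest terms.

Step 1: 90033 = 3 * 30011; number of divisors = (1+1) * (1+1) = 4; answer 4
Step 2: B1 = 4; m = -33; f(2) = -3*(13) + 1*(-33) = -72; iterating: f(2)=-72, f(3)=229, f(4)=-759, f(5)=2506, f(6)=-8277, f(7)=27337, f(8)=-90288, f(9)=298201, f(10)=-984891, f(11)=3252874, f(12)=-10743513, f(13)=35483413, f(14)=-117193752, f(15)=387064669, f(16)=-1278387759, f(17)=4222227946; answer 4222227946

4222227946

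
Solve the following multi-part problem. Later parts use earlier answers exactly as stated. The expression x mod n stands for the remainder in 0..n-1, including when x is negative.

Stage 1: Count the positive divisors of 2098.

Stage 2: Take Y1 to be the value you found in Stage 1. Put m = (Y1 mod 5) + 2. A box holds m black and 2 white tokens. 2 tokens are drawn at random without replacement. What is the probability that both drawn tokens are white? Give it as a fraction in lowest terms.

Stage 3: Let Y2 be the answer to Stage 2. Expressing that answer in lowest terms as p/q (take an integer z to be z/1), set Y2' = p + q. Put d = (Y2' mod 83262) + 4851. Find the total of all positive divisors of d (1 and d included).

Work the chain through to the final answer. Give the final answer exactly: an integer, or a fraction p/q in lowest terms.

Stage 1: 2098 = 2 * 1049; number of divisors = (1+1) * (1+1) = 4; answer 4
Stage 2: Y1 = 4; m = 6; total draws C(8,2) = 28; favorable C(2,2) = 1; P = 1/28; answer 1/28
Stage 3: Y2 = 1/28; threaded value p + q = 29; d = 4880; 4880 = 2^4 * 5 * 61; sigma = (1 + 2 + 4 + 8 + 16) * (1 + 5) * (1 + 61) = 31 * 6 * 62 = 11532; answer 11532

11532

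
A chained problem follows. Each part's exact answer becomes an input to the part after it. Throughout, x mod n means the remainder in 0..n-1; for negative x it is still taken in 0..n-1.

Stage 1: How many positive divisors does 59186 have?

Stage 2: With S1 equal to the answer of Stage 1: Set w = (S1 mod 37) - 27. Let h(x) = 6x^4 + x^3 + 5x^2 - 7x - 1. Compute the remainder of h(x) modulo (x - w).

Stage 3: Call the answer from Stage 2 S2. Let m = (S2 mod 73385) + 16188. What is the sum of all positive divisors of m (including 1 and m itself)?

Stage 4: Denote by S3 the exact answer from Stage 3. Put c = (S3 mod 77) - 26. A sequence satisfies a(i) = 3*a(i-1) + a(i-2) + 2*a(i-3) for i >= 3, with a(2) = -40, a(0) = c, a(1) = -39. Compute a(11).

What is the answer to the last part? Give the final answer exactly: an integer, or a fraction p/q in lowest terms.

-4210008

Stage 1: 59186 = 2 * 101 * 293; number of divisors = (1+1) * (1+1) * (1+1) = 8; answer 8
Stage 2: S1 = 8; w = -19; remainder = value at the root: 6*(-19)^4 + 1*(-19)^3 + 5*(-19)^2 - 7*(-19)^1 - 1 = (781926) + (-6859) + (1805) + (133) + (-1) = 777004; answer 777004
Stage 3: S2 = 777004; m = 59342; 59342 = 2 * 29671; sigma = (1 + 2) * (1 + 29671) = 3 * 29672 = 89016; answer 89016
Stage 4: S3 = 89016; c = -22; a(3) = 3*(-40) + 1*(-39) + 2*(-22) = -203; iterating: a(3)=-203, a(4)=-727, a(5)=-2464, a(6)=-8525, a(7)=-29493, a(8)=-101932, a(9)=-352339, a(10)=-1217935, a(11)=-4210008; answer -4210008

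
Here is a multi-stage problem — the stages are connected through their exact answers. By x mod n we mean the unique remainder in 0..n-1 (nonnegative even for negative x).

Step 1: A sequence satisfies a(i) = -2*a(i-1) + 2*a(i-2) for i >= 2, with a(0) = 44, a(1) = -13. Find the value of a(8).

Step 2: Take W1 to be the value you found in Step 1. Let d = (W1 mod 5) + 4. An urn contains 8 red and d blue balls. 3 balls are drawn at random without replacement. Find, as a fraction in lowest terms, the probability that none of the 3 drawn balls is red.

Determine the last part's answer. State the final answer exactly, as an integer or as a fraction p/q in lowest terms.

5/91

Step 1: a(2) = -2*(-13) + 2*(44) = 114; iterating: a(2)=114, a(3)=-254, a(4)=736, a(5)=-1980, a(6)=5432, a(7)=-14824, a(8)=40512; answer 40512
Step 2: W1 = 40512; d = 6; total draws C(14,3) = 364; favorable C(6,3) = 20; P = 5/91; answer 5/91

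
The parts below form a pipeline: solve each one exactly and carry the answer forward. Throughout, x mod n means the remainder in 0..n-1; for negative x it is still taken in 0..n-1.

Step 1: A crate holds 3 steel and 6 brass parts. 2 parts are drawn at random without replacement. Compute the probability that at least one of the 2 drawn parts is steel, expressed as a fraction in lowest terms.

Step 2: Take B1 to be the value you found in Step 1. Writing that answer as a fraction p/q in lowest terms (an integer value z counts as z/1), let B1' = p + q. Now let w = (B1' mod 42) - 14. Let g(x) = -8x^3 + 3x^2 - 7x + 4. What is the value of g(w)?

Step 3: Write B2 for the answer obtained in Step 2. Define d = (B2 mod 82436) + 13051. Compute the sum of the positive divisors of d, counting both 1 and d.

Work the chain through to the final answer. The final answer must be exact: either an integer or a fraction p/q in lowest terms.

94532

Step 1: total draws C(9,2) = 36; complement C(6,2) = 15; favorable 36 - 15 = 21; P = 7/12; answer 7/12
Step 2: B1 = 7/12; threaded value p + q = 19; w = 5; -8*(5)^3 + 3*(5)^2 - 7*(5)^1 + 4 = (-1000) + (75) + (-35) + (4) = -956; answer -956
Step 3: B2 = -956; d = 94531; 94531 is prime, so its only divisors are 1 and 94531; sigma = 1 + 94531 = 94532; answer 94532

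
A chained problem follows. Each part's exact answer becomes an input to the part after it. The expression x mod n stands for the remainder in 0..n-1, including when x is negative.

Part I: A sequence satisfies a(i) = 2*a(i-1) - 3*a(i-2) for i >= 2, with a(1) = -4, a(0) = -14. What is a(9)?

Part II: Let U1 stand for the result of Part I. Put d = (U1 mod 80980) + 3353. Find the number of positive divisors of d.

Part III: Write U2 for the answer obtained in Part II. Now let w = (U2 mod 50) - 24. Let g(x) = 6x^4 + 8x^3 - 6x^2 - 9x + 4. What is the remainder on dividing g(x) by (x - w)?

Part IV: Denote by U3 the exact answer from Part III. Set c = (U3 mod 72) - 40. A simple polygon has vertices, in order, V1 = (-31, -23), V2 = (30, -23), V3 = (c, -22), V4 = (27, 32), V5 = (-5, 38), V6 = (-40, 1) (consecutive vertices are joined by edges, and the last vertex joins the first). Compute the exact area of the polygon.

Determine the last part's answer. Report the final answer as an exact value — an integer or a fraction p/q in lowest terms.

5539/2

Part I: a(2) = 2*(-4) - 3*(-14) = 34; iterating: a(2)=34, a(3)=80, a(4)=58, a(5)=-124, a(6)=-422, a(7)=-472, a(8)=322, a(9)=2060; answer 2060
Part II: U1 = 2060; d = 5413; 5413 is prime, so its only divisors are 1 and 5413; count = 2; answer 2
Part III: U2 = 2; w = -22; remainder = value at the root: 6*(-22)^4 + 8*(-22)^3 - 6*(-22)^2 - 9*(-22)^1 + 4 = (1405536) + (-85184) + (-2904) + (198) + (4) = 1317650; answer 1317650
Part IV: U3 = 1317650; c = 10; cross terms: (-31*-23 - 30*-23)=1403, (30*-22 - 10*-23)=-430, (10*32 - 27*-22)=914, (27*38 - -5*32)=1186, (-5*1 - -40*38)=1515, (-40*-23 - -31*1)=951; twice the area = |5539| = 5539; area = 5539/2; answer 5539/2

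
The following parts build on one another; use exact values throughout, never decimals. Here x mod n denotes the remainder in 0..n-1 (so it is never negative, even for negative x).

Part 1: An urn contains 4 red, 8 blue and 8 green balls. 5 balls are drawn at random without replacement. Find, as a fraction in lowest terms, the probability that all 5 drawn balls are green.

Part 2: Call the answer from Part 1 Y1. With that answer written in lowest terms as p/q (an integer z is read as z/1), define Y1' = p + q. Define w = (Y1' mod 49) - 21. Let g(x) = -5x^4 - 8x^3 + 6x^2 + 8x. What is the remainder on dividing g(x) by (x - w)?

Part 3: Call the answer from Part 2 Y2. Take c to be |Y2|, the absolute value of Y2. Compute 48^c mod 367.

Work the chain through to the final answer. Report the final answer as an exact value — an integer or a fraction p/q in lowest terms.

306

Part 1: total draws C(20,5) = 15504; favorable C(8,5) = 56; P = 7/1938; answer 7/1938
Part 2: Y1 = 7/1938; threaded value p + q = 1945; w = 13; remainder = value at the root: -5*(13)^4 - 8*(13)^3 + 6*(13)^2 + 8*(13)^1 = (-142805) + (-17576) + (1014) + (104) = -159263; answer -159263
Part 3: Y2 = -159263; c = 159263; squarings mod 367: 48^1=48, 48^2=102, 48^4=128, 48^8=236, 48^16=279, 48^32=37, 48^64=268, 48^128=259, 48^256=287, 48^512=161, 48^1024=231, 48^2048=146, 48^4096=30, 48^8192=166, 48^16384=31, 48^32768=227, 48^65536=149, 48^131072=181; 48^159263 = 48^1 * 48^2 * 48^4 * 48^8 * 48^16 * 48^512 * 48^1024 * 48^2048 * 48^8192 * 48^16384 * 48^131072 = 306 (mod 367); answer 306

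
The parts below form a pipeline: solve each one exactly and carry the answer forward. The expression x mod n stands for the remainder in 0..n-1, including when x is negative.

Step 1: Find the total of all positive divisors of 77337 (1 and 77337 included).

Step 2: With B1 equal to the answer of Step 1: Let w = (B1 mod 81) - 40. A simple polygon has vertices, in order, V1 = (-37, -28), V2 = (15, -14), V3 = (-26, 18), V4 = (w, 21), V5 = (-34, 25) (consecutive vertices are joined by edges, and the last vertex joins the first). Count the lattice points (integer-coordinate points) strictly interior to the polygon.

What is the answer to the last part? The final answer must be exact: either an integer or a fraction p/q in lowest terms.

Step 1: 77337 = 3^2 * 13 * 661; sigma = (1 + 3 + 9) * (1 + 13) * (1 + 661) = 13 * 14 * 662 = 120484; answer 120484
Step 2: B1 = 120484; w = -3; cross terms: (-37*-14 - 15*-28)=938, (15*18 - -26*-14)=-94, (-26*21 - -3*18)=-492, (-3*25 - -34*21)=639, (-34*-28 - -37*25)=1877; twice the area = |2868| = 2868; area = 1434; boundary points = 2 + 1 + 1 + 1 + 1 = 6; strictly interior points = area - boundary/2 + 1 = 1432; answer 1432

1432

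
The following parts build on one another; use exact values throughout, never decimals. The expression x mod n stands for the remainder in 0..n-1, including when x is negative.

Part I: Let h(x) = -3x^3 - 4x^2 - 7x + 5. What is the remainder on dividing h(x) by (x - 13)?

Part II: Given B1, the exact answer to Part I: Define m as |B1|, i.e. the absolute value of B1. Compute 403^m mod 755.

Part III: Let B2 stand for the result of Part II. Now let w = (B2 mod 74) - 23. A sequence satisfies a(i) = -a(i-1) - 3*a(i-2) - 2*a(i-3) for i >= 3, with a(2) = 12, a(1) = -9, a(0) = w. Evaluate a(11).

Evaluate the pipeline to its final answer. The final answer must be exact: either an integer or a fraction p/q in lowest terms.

-184

Part I: remainder = value at the root: -3*(13)^3 - 4*(13)^2 - 7*(13)^1 + 5 = (-6591) + (-676) + (-91) + (5) = -7353; answer -7353
Part II: B1 = -7353; m = 7353; squarings mod 755: 403^1=403, 403^2=84, 403^4=261, 403^8=171, 403^16=551, 403^32=91, 403^64=731, 403^128=576, 403^256=331, 403^512=86, 403^1024=601, 403^2048=311, 403^4096=81; 403^7353 = 403^1 * 403^8 * 403^16 * 403^32 * 403^128 * 403^1024 * 403^2048 * 403^4096 = 28 (mod 755); answer 28
Part III: B2 = 28; w = 5; a(3) = -1*(12) - 3*(-9) - 2*(5) = 5; iterating: a(3)=5, a(4)=-23, a(5)=-16, a(6)=75, a(7)=19, a(8)=-212, a(9)=5, a(10)=593, a(11)=-184; answer -184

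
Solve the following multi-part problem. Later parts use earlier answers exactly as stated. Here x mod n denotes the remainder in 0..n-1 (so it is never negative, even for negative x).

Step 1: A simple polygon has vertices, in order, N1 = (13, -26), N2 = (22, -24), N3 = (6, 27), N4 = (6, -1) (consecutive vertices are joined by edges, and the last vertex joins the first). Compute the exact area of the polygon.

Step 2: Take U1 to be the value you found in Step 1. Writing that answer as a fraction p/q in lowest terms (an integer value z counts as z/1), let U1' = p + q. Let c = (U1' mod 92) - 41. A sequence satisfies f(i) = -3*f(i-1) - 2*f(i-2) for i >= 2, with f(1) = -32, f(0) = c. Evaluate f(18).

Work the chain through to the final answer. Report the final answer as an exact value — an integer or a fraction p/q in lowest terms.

7340008

Step 1: cross terms: (13*-24 - 22*-26)=260, (22*27 - 6*-24)=738, (6*-1 - 6*27)=-168, (6*-26 - 13*-1)=-143; twice the area = |687| = 687; area = 687/2; answer 687/2
Step 2: U1 = 687/2; threaded value p + q = 689; c = 4; f(2) = -3*(-32) - 2*(4) = 88; iterating: f(2)=88, f(3)=-200, f(4)=424, f(5)=-872, f(6)=1768, f(7)=-3560, f(8)=7144, f(9)=-14312, f(10)=28648, f(11)=-57320, f(12)=114664, f(13)=-229352, f(14)=458728, f(15)=-917480, f(16)=1834984, f(17)=-3669992, f(18)=7340008; answer 7340008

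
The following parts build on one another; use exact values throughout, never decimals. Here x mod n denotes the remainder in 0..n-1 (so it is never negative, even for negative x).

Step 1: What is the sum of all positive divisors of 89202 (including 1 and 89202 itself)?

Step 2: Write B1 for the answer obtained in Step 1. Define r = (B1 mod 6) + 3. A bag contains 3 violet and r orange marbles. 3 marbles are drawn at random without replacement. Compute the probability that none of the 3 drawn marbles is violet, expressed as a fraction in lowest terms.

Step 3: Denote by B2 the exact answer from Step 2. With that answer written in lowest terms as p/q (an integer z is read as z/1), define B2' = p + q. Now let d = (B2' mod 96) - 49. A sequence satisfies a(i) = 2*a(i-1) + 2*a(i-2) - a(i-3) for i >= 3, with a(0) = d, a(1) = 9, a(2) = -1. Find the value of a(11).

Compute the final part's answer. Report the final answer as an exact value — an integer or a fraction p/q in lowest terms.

74699

Step 1: 89202 = 2 * 3 * 14867; sigma = (1 + 2) * (1 + 3) * (1 + 14867) = 3 * 4 * 14868 = 178416; answer 178416
Step 2: B1 = 178416; r = 3; total draws C(6,3) = 20; favorable C(3,3) = 1; P = 1/20; answer 1/20
Step 3: B2 = 1/20; threaded value p + q = 21; d = -28; a(3) = 2*(-1) + 2*(9) - 1*(-28) = 44; iterating: a(3)=44, a(4)=77, a(5)=243, a(6)=596, a(7)=1601, a(8)=4151, a(9)=10908, a(10)=28517, a(11)=74699; answer 74699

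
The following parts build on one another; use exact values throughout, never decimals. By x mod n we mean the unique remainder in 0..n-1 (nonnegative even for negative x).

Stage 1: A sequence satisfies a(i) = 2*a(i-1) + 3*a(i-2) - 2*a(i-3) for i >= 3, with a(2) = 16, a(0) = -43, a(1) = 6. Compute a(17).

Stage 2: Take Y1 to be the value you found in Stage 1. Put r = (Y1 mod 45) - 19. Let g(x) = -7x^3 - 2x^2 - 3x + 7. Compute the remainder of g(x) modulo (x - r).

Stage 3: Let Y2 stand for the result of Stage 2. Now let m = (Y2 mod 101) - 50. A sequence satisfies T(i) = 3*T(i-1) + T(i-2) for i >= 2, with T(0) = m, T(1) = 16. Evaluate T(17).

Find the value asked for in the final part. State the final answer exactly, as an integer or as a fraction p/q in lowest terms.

3772311559

Stage 1: a(3) = 2*(16) + 3*(6) - 2*(-43) = 136; iterating: a(3)=136, a(4)=308, a(5)=992, a(6)=2636, a(7)=7632, a(8)=21188, a(9)=60000, a(10)=168300, a(11)=474224, a(12)=1333348, a(13)=3752768, a(14)=10557132, a(15)=29705872, a(16)=83577604, a(17)=235158560; answer 235158560
Stage 2: Y1 = 235158560; r = 16; remainder = value at the root: -7*(16)^3 - 2*(16)^2 - 3*(16)^1 + 7 = (-28672) + (-512) + (-48) + (7) = -29225; answer -29225
Stage 3: Y2 = -29225; m = 15; T(2) = 3*(16) + 1*(15) = 63; iterating: T(2)=63, T(3)=205, T(4)=678, T(5)=2239, T(6)=7395, T(7)=24424, T(8)=80667, T(9)=266425, T(10)=879942, T(11)=2906251, T(12)=9598695, T(13)=31702336, T(14)=104705703, T(15)=345819445, T(16)=1142164038, T(17)=3772311559; answer 3772311559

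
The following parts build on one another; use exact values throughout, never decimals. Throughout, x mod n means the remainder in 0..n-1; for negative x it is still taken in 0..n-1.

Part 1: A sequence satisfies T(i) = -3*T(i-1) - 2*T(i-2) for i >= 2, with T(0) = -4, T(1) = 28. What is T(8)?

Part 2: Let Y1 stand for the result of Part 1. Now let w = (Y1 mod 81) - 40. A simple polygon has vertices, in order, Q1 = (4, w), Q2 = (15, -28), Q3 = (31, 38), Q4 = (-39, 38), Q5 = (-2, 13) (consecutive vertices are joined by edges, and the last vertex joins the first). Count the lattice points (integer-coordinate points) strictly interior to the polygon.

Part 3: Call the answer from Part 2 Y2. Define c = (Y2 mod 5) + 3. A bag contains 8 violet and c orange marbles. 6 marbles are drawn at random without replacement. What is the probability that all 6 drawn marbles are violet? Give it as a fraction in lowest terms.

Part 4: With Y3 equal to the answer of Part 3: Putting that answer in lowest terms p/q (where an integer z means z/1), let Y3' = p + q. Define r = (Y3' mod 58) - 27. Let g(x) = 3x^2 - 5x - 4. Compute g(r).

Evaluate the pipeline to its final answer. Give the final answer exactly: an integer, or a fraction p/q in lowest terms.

Part 1: T(2) = -3*(28) - 2*(-4) = -76; iterating: T(2)=-76, T(3)=172, T(4)=-364, T(5)=748, T(6)=-1516, T(7)=3052, T(8)=-6124; answer -6124
Part 2: Y1 = -6124; w = -8; cross terms: (4*-28 - 15*-8)=8, (15*38 - 31*-28)=1438, (31*38 - -39*38)=2660, (-39*13 - -2*38)=-431, (-2*-8 - 4*13)=-36; twice the area = |3639| = 3639; area = 3639/2; boundary points = 1 + 2 + 70 + 1 + 3 = 77; strictly interior points = area - boundary/2 + 1 = 1782; answer 1782
Part 3: Y2 = 1782; c = 5; total draws C(13,6) = 1716; favorable C(8,6) = 28; P = 7/429; answer 7/429
Part 4: Y3 = 7/429; threaded value p + q = 436; r = 3; 3*(3)^2 - 5*(3)^1 - 4 = (27) + (-15) + (-4) = 8; answer 8

8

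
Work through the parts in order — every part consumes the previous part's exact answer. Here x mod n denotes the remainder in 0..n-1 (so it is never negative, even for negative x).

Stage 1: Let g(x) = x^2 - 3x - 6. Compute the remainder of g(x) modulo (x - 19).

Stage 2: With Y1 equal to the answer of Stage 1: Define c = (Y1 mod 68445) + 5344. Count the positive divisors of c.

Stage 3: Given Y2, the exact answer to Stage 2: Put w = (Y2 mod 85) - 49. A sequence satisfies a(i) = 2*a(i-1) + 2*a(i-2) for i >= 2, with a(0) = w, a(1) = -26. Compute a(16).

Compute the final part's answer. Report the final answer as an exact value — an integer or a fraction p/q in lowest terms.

-139497728

Stage 1: remainder = value at the root: 1*(19)^2 - 3*(19)^1 - 6 = (361) + (-57) + (-6) = 298; answer 298
Stage 2: Y1 = 298; c = 5642; 5642 = 2 * 7 * 13 * 31; number of divisors = (1+1) * (1+1) * (1+1) * (1+1) = 16; answer 16
Stage 3: Y2 = 16; w = -33; a(2) = 2*(-26) + 2*(-33) = -118; iterating: a(2)=-118, a(3)=-288, a(4)=-812, a(5)=-2200, a(6)=-6024, a(7)=-16448, a(8)=-44944, a(9)=-122784, a(10)=-335456, a(11)=-916480, a(12)=-2503872, a(13)=-6840704, a(14)=-18689152, a(15)=-51059712, a(16)=-139497728; answer -139497728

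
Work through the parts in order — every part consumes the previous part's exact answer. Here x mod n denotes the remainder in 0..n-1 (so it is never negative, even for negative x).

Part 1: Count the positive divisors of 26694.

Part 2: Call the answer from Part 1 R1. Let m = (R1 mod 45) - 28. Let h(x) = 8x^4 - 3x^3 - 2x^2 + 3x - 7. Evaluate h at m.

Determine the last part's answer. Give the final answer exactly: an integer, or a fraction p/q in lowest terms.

Part 1: 26694 = 2 * 3^2 * 1483; number of divisors = (1+1) * (2+1) * (1+1) = 12; answer 12
Part 2: R1 = 12; m = -16; 8*(-16)^4 - 3*(-16)^3 - 2*(-16)^2 + 3*(-16)^1 - 7 = (524288) + (12288) + (-512) + (-48) + (-7) = 536009; answer 536009

536009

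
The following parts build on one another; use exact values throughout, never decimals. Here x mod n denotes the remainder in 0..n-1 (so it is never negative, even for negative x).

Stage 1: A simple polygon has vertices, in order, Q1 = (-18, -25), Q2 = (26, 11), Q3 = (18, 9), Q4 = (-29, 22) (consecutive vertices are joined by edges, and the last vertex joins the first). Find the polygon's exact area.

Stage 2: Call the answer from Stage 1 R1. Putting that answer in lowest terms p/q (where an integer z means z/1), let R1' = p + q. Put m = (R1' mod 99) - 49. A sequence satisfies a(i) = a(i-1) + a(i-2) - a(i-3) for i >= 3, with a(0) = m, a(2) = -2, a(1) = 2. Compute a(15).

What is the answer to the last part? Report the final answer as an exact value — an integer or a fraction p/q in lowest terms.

Stage 1: cross terms: (-18*11 - 26*-25)=452, (26*9 - 18*11)=36, (18*22 - -29*9)=657, (-29*-25 - -18*22)=1121; twice the area = |2266| = 2266; area = 1133; answer 1133
Stage 2: R1 = 1133; threaded value p + q = 1134; m = -4; a(3) = 1*(-2) + 1*(2) - 1*(-4) = 4; iterating: a(3)=4, a(4)=0, a(5)=6, a(6)=2, a(7)=8, a(8)=4, a(9)=10, a(10)=6, a(11)=12, a(12)=8, a(13)=14, a(14)=10, a(15)=16; answer 16

16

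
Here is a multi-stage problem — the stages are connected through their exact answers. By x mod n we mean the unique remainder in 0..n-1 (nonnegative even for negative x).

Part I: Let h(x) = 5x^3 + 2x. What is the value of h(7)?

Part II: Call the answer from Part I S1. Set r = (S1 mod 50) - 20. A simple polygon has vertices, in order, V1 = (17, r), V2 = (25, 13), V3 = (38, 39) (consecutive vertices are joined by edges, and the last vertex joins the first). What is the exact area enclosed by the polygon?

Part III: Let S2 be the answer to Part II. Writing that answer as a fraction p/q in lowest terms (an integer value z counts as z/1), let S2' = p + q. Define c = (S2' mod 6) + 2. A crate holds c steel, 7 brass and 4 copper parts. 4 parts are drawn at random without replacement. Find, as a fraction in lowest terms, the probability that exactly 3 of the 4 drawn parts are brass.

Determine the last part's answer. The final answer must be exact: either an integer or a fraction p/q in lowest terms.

Part I: 5*(7)^3 + 2*(7)^1 = (1715) + (14) = 1729; answer 1729
Part II: S1 = 1729; r = 9; cross terms: (17*13 - 25*9)=-4, (25*39 - 38*13)=481, (38*9 - 17*39)=-321; twice the area = |156| = 156; area = 78; answer 78
Part III: S2 = 78; threaded value p + q = 79; c = 3; total draws C(14,4) = 1001; favorable C(7,3)*C(7,1) = 245; P = 35/143; answer 35/143

35/143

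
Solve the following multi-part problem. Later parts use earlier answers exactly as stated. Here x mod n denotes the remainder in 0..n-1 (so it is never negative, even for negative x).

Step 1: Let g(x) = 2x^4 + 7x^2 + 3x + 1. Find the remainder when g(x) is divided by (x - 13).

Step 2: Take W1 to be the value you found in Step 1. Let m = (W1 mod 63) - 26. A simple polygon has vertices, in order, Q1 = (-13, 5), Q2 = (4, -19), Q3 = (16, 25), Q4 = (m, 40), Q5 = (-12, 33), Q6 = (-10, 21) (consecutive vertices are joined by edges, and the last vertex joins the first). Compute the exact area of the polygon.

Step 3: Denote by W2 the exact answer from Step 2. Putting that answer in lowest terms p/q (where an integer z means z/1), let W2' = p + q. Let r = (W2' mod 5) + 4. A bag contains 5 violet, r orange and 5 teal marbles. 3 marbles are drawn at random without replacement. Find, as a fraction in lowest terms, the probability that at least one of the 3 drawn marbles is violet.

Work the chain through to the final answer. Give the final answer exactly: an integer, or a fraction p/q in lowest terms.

67/91

Step 1: remainder = value at the root: 2*(13)^4 + 7*(13)^2 + 3*(13)^1 + 1 = (57122) + (1183) + (39) + (1) = 58345; answer 58345
Step 2: W1 = 58345; m = -19; cross terms: (-13*-19 - 4*5)=227, (4*25 - 16*-19)=404, (16*40 - -19*25)=1115, (-19*33 - -12*40)=-147, (-12*21 - -10*33)=78, (-10*5 - -13*21)=223; twice the area = |1900| = 1900; area = 950; answer 950
Step 3: W2 = 950; threaded value p + q = 951; r = 5; total draws C(15,3) = 455; complement C(10,3) = 120; favorable 455 - 120 = 335; P = 67/91; answer 67/91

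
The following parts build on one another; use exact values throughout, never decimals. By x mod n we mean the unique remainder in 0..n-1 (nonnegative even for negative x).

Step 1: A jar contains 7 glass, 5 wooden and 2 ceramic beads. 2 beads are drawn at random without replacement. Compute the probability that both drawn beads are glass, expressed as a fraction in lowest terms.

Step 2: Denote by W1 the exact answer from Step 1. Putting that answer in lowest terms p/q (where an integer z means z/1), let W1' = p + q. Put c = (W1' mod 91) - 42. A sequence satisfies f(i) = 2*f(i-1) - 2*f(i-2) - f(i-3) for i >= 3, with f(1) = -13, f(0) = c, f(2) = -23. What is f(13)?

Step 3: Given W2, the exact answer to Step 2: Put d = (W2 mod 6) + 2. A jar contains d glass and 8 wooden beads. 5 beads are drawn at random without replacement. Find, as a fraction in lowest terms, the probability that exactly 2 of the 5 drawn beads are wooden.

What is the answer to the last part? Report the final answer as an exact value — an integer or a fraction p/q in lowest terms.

140/429

Step 1: total draws C(14,2) = 91; favorable C(7,2) = 21; P = 3/13; answer 3/13
Step 2: W1 = 3/13; threaded value p + q = 16; c = -26; f(3) = 2*(-23) - 2*(-13) - 1*(-26) = 6; iterating: f(3)=6, f(4)=71, f(5)=153, f(6)=158, f(7)=-61, f(8)=-591, f(9)=-1218, f(10)=-1193, f(11)=641, f(12)=4886, f(13)=9683; answer 9683
Step 3: W2 = 9683; d = 7; total draws C(15,5) = 3003; favorable C(8,2)*C(7,3) = 980; P = 140/429; answer 140/429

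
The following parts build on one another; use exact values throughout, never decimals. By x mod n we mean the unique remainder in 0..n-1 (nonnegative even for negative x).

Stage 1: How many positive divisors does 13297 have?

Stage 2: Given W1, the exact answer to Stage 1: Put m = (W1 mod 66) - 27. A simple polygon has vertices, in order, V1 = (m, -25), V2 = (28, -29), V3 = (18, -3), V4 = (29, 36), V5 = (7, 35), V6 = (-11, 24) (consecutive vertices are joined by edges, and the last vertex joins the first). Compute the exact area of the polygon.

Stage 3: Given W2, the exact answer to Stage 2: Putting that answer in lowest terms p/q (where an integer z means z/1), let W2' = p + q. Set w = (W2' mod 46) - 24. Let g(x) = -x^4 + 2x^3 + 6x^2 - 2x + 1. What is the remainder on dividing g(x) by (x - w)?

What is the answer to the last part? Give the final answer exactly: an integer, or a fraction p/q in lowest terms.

-91578

Stage 1: 13297 is prime, so its only divisors are 1 and 13297; count = 2; answer 2
Stage 2: W1 = 2; m = -25; cross terms: (-25*-29 - 28*-25)=1425, (28*-3 - 18*-29)=438, (18*36 - 29*-3)=735, (29*35 - 7*36)=763, (7*24 - -11*35)=553, (-11*-25 - -25*24)=875; twice the area = |4789| = 4789; area = 4789/2; answer 4789/2
Stage 3: W2 = 4789/2; threaded value p + q = 4791; w = -17; remainder = value at the root: -1*(-17)^4 + 2*(-17)^3 + 6*(-17)^2 - 2*(-17)^1 + 1 = (-83521) + (-9826) + (1734) + (34) + (1) = -91578; answer -91578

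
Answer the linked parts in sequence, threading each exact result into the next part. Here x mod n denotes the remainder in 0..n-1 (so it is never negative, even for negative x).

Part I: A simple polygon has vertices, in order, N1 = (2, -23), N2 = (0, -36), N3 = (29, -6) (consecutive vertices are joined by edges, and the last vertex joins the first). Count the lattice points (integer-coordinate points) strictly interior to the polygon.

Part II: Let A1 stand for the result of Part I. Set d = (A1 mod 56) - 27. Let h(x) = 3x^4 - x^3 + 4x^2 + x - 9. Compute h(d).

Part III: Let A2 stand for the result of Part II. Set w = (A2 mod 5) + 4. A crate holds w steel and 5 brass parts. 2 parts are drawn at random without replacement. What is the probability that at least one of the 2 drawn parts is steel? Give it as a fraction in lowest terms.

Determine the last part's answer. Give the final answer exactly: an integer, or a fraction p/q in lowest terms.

28/33

Part I: cross terms: (2*-36 - 0*-23)=-72, (0*-6 - 29*-36)=1044, (29*-23 - 2*-6)=-655; twice the area = |317| = 317; area = 317/2; boundary points = 1 + 1 + 1 = 3; strictly interior points = area - boundary/2 + 1 = 158; answer 158
Part II: A1 = 158; d = 19; 3*(19)^4 - 1*(19)^3 + 4*(19)^2 + 1*(19)^1 - 9 = (390963) + (-6859) + (1444) + (19) + (-9) = 385558; answer 385558
Part III: A2 = 385558; w = 7; total draws C(12,2) = 66; complement C(5,2) = 10; favorable 66 - 10 = 56; P = 28/33; answer 28/33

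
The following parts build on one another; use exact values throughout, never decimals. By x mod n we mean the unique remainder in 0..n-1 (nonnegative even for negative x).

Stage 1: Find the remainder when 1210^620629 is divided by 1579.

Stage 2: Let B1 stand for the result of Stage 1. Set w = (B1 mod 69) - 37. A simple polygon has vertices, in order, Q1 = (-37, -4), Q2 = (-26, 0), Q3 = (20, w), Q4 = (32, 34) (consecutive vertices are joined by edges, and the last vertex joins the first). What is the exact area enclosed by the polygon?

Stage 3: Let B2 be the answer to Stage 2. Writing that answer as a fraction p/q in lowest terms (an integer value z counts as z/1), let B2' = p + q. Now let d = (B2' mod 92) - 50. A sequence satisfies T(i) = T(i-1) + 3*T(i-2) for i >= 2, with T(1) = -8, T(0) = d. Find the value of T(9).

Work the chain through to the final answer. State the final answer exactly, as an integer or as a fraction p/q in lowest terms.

Stage 1: squarings mod 1579: 1210^1=1210, 1210^2=367, 1210^4=474, 1210^8=458, 1210^16=1336, 1210^32=626, 1210^64=284, 1210^128=127, 1210^256=339, 1210^512=1233, 1210^1024=1291, 1210^2048=836, 1210^4096=978, 1210^8192=1189, 1210^16384=516, 1210^32768=984, 1210^65536=329, 1210^131072=869, 1210^262144=399, 1210^524288=1301; 1210^620629 = 1210^1 * 1210^4 * 1210^16 * 1210^64 * 1210^2048 * 1210^4096 * 1210^8192 * 1210^16384 * 1210^65536 * 1210^524288 = 300 (mod 1579); answer 300
Stage 2: B1 = 300; w = -13; cross terms: (-37*0 - -26*-4)=-104, (-26*-13 - 20*0)=338, (20*34 - 32*-13)=1096, (32*-4 - -37*34)=1130; twice the area = |2460| = 2460; area = 1230; answer 1230
Stage 3: B2 = 1230; threaded value p + q = 1231; d = -15; T(2) = 1*(-8) + 3*(-15) = -53; iterating: T(2)=-53, T(3)=-77, T(4)=-236, T(5)=-467, T(6)=-1175, T(7)=-2576, T(8)=-6101, T(9)=-13829; answer -13829

-13829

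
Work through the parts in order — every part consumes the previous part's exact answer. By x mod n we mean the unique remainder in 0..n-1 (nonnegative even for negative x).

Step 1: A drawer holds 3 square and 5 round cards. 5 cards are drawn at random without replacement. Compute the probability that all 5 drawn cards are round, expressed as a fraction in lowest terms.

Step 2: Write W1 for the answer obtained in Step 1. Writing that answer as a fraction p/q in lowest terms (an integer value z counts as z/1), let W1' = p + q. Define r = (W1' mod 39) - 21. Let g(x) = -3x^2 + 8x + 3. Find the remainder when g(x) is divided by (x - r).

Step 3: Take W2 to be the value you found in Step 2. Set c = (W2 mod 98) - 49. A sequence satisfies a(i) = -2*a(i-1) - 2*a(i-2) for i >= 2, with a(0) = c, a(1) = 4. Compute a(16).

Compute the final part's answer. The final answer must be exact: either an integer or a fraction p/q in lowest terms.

Step 1: total draws C(8,5) = 56; favorable C(5,5) = 1; P = 1/56; answer 1/56
Step 2: W1 = 1/56; threaded value p + q = 57; r = -3; remainder = value at the root: -3*(-3)^2 + 8*(-3)^1 + 3 = (-27) + (-24) + (3) = -48; answer -48
Step 3: W2 = -48; c = 1; a(2) = -2*(4) - 2*(1) = -10; iterating: a(2)=-10, a(3)=12, a(4)=-4, a(5)=-16, a(6)=40, a(7)=-48, a(8)=16, a(9)=64, a(10)=-160, a(11)=192, a(12)=-64, a(13)=-256, a(14)=640, a(15)=-768, a(16)=256; answer 256

256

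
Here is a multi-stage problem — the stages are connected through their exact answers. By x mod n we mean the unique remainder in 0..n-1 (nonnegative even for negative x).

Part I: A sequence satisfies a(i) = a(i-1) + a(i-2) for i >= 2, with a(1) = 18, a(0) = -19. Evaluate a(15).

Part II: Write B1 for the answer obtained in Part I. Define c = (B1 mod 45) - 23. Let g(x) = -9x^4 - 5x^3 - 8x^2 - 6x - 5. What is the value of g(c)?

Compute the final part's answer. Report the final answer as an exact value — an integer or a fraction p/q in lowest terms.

-361121

Part I: a(2) = 1*(18) + 1*(-19) = -1; iterating: a(2)=-1, a(3)=17, a(4)=16, a(5)=33, a(6)=49, a(7)=82, a(8)=131, a(9)=213, a(10)=344, a(11)=557, a(12)=901, a(13)=1458, a(14)=2359, a(15)=3817; answer 3817
Part II: B1 = 3817; c = 14; -9*(14)^4 - 5*(14)^3 - 8*(14)^2 - 6*(14)^1 - 5 = (-345744) + (-13720) + (-1568) + (-84) + (-5) = -361121; answer -361121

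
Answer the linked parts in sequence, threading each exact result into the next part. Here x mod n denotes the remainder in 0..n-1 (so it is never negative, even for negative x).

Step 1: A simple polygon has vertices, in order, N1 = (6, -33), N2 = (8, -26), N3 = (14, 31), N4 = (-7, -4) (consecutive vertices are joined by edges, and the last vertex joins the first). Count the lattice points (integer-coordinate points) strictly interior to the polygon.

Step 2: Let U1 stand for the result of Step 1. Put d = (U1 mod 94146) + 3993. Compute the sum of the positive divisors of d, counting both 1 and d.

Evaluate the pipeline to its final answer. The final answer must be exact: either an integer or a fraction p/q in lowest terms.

Step 1: cross terms: (6*-26 - 8*-33)=108, (8*31 - 14*-26)=612, (14*-4 - -7*31)=161, (-7*-33 - 6*-4)=255; twice the area = |1136| = 1136; area = 568; boundary points = 1 + 3 + 7 + 1 = 12; strictly interior points = area - boundary/2 + 1 = 563; answer 563
Step 2: U1 = 563; d = 4556; 4556 = 2^2 * 17 * 67; sigma = (1 + 2 + 4) * (1 + 17) * (1 + 67) = 7 * 18 * 68 = 8568; answer 8568

8568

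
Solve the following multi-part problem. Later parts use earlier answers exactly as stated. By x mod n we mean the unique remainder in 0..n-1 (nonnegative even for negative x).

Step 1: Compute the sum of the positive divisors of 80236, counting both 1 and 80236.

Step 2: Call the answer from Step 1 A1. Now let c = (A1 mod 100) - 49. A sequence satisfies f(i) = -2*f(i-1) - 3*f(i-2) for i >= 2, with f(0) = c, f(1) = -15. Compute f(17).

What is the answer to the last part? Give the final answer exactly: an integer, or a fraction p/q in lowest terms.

Step 1: 80236 = 2^2 * 13 * 1543; sigma = (1 + 2 + 4) * (1 + 13) * (1 + 1543) = 7 * 14 * 1544 = 151312; answer 151312
Step 2: A1 = 151312; c = -37; f(2) = -2*(-15) - 3*(-37) = 141; iterating: f(2)=141, f(3)=-237, f(4)=51, f(5)=609, f(6)=-1371, f(7)=915, f(8)=2283, f(9)=-7311, f(10)=7773, f(11)=6387, f(12)=-36093, f(13)=53025, f(14)=2229, f(15)=-163533, f(16)=320379, f(17)=-150159; answer -150159

-150159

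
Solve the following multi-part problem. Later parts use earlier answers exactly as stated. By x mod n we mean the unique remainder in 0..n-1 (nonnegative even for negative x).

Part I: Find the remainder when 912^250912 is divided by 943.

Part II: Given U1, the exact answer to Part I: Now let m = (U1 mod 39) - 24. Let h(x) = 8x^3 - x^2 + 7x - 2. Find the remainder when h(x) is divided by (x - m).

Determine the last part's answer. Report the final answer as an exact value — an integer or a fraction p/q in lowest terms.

-1808

Part I: squarings mod 943: 912^1=912, 912^2=18, 912^4=324, 912^8=303, 912^16=338, 912^32=141, 912^64=78, 912^128=426, 912^256=420, 912^512=59, 912^1024=652, 912^2048=754, 912^4096=830, 912^8192=510, 912^16384=775, 912^32768=877, 912^65536=584, 912^131072=633; 912^250912 = 912^32 * 912^1024 * 912^4096 * 912^16384 * 912^32768 * 912^65536 * 912^131072 = 18 (mod 943); answer 18
Part II: U1 = 18; m = -6; remainder = value at the root: 8*(-6)^3 - 1*(-6)^2 + 7*(-6)^1 - 2 = (-1728) + (-36) + (-42) + (-2) = -1808; answer -1808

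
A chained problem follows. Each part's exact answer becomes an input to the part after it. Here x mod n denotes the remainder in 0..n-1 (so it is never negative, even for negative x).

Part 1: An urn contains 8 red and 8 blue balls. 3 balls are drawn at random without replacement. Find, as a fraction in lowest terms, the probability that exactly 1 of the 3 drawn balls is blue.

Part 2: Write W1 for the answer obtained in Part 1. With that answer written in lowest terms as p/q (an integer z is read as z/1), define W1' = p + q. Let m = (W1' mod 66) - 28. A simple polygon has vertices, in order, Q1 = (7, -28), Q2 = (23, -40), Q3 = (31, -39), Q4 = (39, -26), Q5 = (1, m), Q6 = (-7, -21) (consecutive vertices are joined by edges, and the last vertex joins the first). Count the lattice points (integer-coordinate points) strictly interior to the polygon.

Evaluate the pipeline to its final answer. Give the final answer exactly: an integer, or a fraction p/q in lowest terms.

392

Part 1: total draws C(16,3) = 560; favorable C(8,1)*C(8,2) = 224; P = 2/5; answer 2/5
Part 2: W1 = 2/5; threaded value p + q = 7; m = -21; cross terms: (7*-40 - 23*-28)=364, (23*-39 - 31*-40)=343, (31*-26 - 39*-39)=715, (39*-21 - 1*-26)=-793, (1*-21 - -7*-21)=-168, (-7*-28 - 7*-21)=343; twice the area = |804| = 804; area = 402; boundary points = 4 + 1 + 1 + 1 + 8 + 7 = 22; strictly interior points = area - boundary/2 + 1 = 392; answer 392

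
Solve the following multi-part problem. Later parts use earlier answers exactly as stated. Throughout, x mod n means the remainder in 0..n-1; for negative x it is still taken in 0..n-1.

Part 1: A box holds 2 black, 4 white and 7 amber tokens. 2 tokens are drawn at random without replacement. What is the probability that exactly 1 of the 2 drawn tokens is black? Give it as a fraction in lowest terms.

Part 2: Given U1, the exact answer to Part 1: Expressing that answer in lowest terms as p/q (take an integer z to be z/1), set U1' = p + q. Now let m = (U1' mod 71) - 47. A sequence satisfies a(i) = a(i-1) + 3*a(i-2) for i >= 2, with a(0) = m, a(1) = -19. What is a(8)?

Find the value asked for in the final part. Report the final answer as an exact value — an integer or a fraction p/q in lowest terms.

Part 1: total draws C(13,2) = 78; favorable C(2,1)*C(11,1) = 22; P = 11/39; answer 11/39
Part 2: U1 = 11/39; threaded value p + q = 50; m = 3; a(2) = 1*(-19) + 3*(3) = -10; iterating: a(2)=-10, a(3)=-67, a(4)=-97, a(5)=-298, a(6)=-589, a(7)=-1483, a(8)=-3250; answer -3250

-3250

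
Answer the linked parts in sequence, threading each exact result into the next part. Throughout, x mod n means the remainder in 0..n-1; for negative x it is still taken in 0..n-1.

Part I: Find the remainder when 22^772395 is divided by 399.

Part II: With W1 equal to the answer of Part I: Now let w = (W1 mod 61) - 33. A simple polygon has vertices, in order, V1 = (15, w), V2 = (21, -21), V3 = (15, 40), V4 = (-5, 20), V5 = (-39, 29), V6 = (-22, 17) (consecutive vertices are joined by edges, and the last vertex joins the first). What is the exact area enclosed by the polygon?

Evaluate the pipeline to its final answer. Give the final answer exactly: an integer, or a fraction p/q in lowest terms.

2641/2

Part I: squarings mod 399: 22^1=22, 22^2=85, 22^4=43, 22^8=253, 22^16=169, 22^32=232, 22^64=358, 22^128=85, 22^256=43, 22^512=253, 22^1024=169, 22^2048=232, 22^4096=358, 22^8192=85, 22^16384=43, 22^32768=253, 22^65536=169, 22^131072=232, 22^262144=358, 22^524288=85; 22^772395 = 22^1 * 22^2 * 22^8 * 22^32 * 22^256 * 22^2048 * 22^16384 * 22^32768 * 22^65536 * 22^131072 * 22^524288 = 316 (mod 399); answer 316
Part II: W1 = 316; w = -22; cross terms: (15*-21 - 21*-22)=147, (21*40 - 15*-21)=1155, (15*20 - -5*40)=500, (-5*29 - -39*20)=635, (-39*17 - -22*29)=-25, (-22*-22 - 15*17)=229; twice the area = |2641| = 2641; area = 2641/2; answer 2641/2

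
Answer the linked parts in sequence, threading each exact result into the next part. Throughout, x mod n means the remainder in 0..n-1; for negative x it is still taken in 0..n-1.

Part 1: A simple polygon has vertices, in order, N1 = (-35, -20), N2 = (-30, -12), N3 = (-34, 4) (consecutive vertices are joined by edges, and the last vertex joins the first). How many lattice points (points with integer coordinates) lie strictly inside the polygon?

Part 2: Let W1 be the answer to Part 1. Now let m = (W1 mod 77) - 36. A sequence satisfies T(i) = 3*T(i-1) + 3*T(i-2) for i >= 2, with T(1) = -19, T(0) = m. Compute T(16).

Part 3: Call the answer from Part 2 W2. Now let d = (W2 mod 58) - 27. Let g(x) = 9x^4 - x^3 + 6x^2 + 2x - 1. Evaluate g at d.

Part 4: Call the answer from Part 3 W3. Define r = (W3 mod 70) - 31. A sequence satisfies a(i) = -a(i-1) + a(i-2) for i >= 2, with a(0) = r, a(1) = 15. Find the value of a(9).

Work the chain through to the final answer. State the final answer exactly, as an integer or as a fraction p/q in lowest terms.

Part 1: cross terms: (-35*-12 - -30*-20)=-180, (-30*4 - -34*-12)=-528, (-34*-20 - -35*4)=820; twice the area = |112| = 112; area = 56; boundary points = 1 + 4 + 1 = 6; strictly interior points = area - boundary/2 + 1 = 54; answer 54
Part 2: W1 = 54; m = 18; T(2) = 3*(-19) + 3*(18) = -3; iterating: T(2)=-3, T(3)=-66, T(4)=-207, T(5)=-819, T(6)=-3078, T(7)=-11691, T(8)=-44307, T(9)=-167994, T(10)=-636903, T(11)=-2414691, T(12)=-9154782, T(13)=-34708419, T(14)=-131589603, T(15)=-498894066, T(16)=-1891451007; answer -1891451007
Part 3: W2 = -1891451007; d = 16; 9*(16)^4 - 1*(16)^3 + 6*(16)^2 + 2*(16)^1 - 1 = (589824) + (-4096) + (1536) + (32) + (-1) = 587295; answer 587295
Part 4: W3 = 587295; r = 34; a(2) = -1*(15) + 1*(34) = 19; iterating: a(2)=19, a(3)=-4, a(4)=23, a(5)=-27, a(6)=50, a(7)=-77, a(8)=127, a(9)=-204; answer -204

-204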